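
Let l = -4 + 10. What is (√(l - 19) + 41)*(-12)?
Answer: -492 - 12*I*√13 ≈ -492.0 - 43.267*I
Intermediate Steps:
l = 6
(√(l - 19) + 41)*(-12) = (√(6 - 19) + 41)*(-12) = (√(-13) + 41)*(-12) = (I*√13 + 41)*(-12) = (41 + I*√13)*(-12) = -492 - 12*I*√13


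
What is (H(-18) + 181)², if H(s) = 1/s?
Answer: 10608049/324 ≈ 32741.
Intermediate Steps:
(H(-18) + 181)² = (1/(-18) + 181)² = (-1/18 + 181)² = (3257/18)² = 10608049/324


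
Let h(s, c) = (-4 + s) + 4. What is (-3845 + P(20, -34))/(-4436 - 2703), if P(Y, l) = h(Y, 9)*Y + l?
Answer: 3479/7139 ≈ 0.48732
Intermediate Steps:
h(s, c) = s
P(Y, l) = l + Y**2 (P(Y, l) = Y*Y + l = Y**2 + l = l + Y**2)
(-3845 + P(20, -34))/(-4436 - 2703) = (-3845 + (-34 + 20**2))/(-4436 - 2703) = (-3845 + (-34 + 400))/(-7139) = (-3845 + 366)*(-1/7139) = -3479*(-1/7139) = 3479/7139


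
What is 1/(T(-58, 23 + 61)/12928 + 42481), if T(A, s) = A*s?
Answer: 1616/68648687 ≈ 2.3540e-5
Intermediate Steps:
1/(T(-58, 23 + 61)/12928 + 42481) = 1/(-58*(23 + 61)/12928 + 42481) = 1/(-58*84*(1/12928) + 42481) = 1/(-4872*1/12928 + 42481) = 1/(-609/1616 + 42481) = 1/(68648687/1616) = 1616/68648687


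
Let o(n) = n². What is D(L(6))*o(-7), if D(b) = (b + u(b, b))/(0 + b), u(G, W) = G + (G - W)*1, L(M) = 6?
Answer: 98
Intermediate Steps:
u(G, W) = -W + 2*G (u(G, W) = G + (G - W) = -W + 2*G)
D(b) = 2 (D(b) = (b + (-b + 2*b))/(0 + b) = (b + b)/b = (2*b)/b = 2)
D(L(6))*o(-7) = 2*(-7)² = 2*49 = 98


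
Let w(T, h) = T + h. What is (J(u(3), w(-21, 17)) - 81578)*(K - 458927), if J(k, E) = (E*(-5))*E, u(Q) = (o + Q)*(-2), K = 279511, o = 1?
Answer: 14650751728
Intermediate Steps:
u(Q) = -2 - 2*Q (u(Q) = (1 + Q)*(-2) = -2 - 2*Q)
J(k, E) = -5*E² (J(k, E) = (-5*E)*E = -5*E²)
(J(u(3), w(-21, 17)) - 81578)*(K - 458927) = (-5*(-21 + 17)² - 81578)*(279511 - 458927) = (-5*(-4)² - 81578)*(-179416) = (-5*16 - 81578)*(-179416) = (-80 - 81578)*(-179416) = -81658*(-179416) = 14650751728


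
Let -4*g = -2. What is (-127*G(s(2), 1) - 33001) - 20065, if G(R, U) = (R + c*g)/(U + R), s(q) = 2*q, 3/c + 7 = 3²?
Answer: -1063733/20 ≈ -53187.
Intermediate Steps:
c = 3/2 (c = 3/(-7 + 3²) = 3/(-7 + 9) = 3/2 ≈ 1.5000)
g = ½ (g = -¼*(-2) = ½ ≈ 0.50000)
G(R, U) = (¾ + R)/(R + U) (G(R, U) = (R + (3/2)*(½))/(U + R) = (R + ¾)/(R + U) = (¾ + R)/(R + U))
(-127*G(s(2), 1) - 33001) - 20065 = (-127*(¾ + 2*2)/(2*2 + 1) - 33001) - 20065 = (-127*(¾ + 4)/(4 + 1) - 33001) - 20065 = (-127*19/(5*4) - 33001) - 20065 = (-127*19/20 - 33001) - 20065 = (-2413/20 - 33001) - 20065 = -662433/20 - 20065 = -1063733/20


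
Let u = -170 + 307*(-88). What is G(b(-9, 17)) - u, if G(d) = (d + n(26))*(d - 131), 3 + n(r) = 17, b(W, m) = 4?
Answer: 24900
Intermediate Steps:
u = -27186 (u = -170 - 27016 = -27186)
n(r) = 14 (n(r) = -3 + 17 = 14)
G(d) = (-131 + d)*(14 + d) (G(d) = (d + 14)*(d - 131) = (14 + d)*(-131 + d) = (-131 + d)*(14 + d))
G(b(-9, 17)) - u = (-1834 + 4² - 117*4) - 1*(-27186) = (-1834 + 16 - 468) + 27186 = -2286 + 27186 = 24900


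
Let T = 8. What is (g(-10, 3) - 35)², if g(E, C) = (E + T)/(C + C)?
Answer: 11236/9 ≈ 1248.4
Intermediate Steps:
g(E, C) = (8 + E)/(2*C) (g(E, C) = (E + 8)/(C + C) = (8 + E)/((2*C)) = (8 + E)*(1/(2*C)) = (8 + E)/(2*C))
(g(-10, 3) - 35)² = ((½)*(8 - 10)/3 - 35)² = ((½)*(⅓)*(-2) - 35)² = (-⅓ - 35)² = (-106/3)² = 11236/9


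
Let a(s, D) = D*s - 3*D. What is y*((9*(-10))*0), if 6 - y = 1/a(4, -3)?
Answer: 0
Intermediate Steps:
a(s, D) = -3*D + D*s
y = 19/3 (y = 6 - 1/((-3*(-3 + 4))) = 6 - 1/((-3*1)) = 6 - 1/(-3) = 6 - 1*(-⅓) = 6 + ⅓ = 19/3 ≈ 6.3333)
y*((9*(-10))*0) = 19*((9*(-10))*0)/3 = 19*(-90*0)/3 = (19/3)*0 = 0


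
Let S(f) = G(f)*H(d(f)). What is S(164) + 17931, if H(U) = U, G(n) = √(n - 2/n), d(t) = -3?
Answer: 17931 - 3*√1102654/82 ≈ 17893.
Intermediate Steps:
S(f) = -3*√(f - 2/f) (S(f) = √(f - 2/f)*(-3) = -3*√(f - 2/f))
S(164) + 17931 = -3*√(164 - 2/164) + 17931 = -3*√(164 - 2*1/164) + 17931 = -3*√(164 - 1/82) + 17931 = -3*√1102654/82 + 17931 = 17931 - 3*√1102654/82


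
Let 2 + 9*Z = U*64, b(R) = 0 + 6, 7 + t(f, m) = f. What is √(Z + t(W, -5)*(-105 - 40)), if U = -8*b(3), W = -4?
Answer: √11281/3 ≈ 35.404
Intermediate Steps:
t(f, m) = -7 + f
b(R) = 6
U = -48 (U = -8*6 = -48)
Z = -3074/9 (Z = -2/9 + (-48*64)/9 = -2/9 + (⅑)*(-3072) = -2/9 - 1024/3 = -3074/9 ≈ -341.56)
√(Z + t(W, -5)*(-105 - 40)) = √(-3074/9 + (-7 - 4)*(-105 - 40)) = √(-3074/9 - 11*(-145)) = √(-3074/9 + 1595) = √(11281/9) = √11281/3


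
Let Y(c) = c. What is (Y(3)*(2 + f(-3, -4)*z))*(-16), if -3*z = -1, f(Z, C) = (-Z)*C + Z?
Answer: 144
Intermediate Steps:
f(Z, C) = Z - C*Z (f(Z, C) = -C*Z + Z = Z - C*Z)
z = ⅓ (z = -⅓*(-1) = ⅓ ≈ 0.33333)
(Y(3)*(2 + f(-3, -4)*z))*(-16) = (3*(2 - 3*(1 - 1*(-4))*(⅓)))*(-16) = (3*(2 - 3*(1 + 4)*(⅓)))*(-16) = (3*(2 - 3*5*(⅓)))*(-16) = (3*(2 - 15*⅓))*(-16) = (3*(2 - 5))*(-16) = (3*(-3))*(-16) = -9*(-16) = 144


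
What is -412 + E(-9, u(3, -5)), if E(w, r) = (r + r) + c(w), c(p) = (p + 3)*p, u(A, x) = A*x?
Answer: -388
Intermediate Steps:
c(p) = p*(3 + p) (c(p) = (3 + p)*p = p*(3 + p))
E(w, r) = 2*r + w*(3 + w) (E(w, r) = (r + r) + w*(3 + w) = 2*r + w*(3 + w))
-412 + E(-9, u(3, -5)) = -412 + (2*(3*(-5)) - 9*(3 - 9)) = -412 + (2*(-15) - 9*(-6)) = -412 + (-30 + 54) = -412 + 24 = -388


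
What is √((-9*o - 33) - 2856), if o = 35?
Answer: 6*I*√89 ≈ 56.604*I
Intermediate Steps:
√((-9*o - 33) - 2856) = √((-9*35 - 33) - 2856) = √((-315 - 33) - 2856) = √(-348 - 2856) = √(-3204) = 6*I*√89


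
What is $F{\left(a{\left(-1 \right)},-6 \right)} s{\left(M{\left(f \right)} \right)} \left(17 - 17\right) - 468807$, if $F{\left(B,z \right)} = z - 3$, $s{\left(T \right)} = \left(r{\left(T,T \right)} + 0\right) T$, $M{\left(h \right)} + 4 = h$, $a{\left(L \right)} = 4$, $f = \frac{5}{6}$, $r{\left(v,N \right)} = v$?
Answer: $-468807$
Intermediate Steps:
$f = \frac{5}{6}$ ($f = 5 \cdot \frac{1}{6} = \frac{5}{6} \approx 0.83333$)
$M{\left(h \right)} = -4 + h$
$s{\left(T \right)} = T^{2}$ ($s{\left(T \right)} = \left(T + 0\right) T = T T = T^{2}$)
$F{\left(B,z \right)} = -3 + z$
$F{\left(a{\left(-1 \right)},-6 \right)} s{\left(M{\left(f \right)} \right)} \left(17 - 17\right) - 468807 = \left(-3 - 6\right) \left(-4 + \frac{5}{6}\right)^{2} \left(17 - 17\right) - 468807 = - 9 \left(- \frac{19}{6}\right)^{2} \left(17 - 17\right) - 468807 = \left(-9\right) \frac{361}{36} \cdot 0 - 468807 = \left(- \frac{361}{4}\right) 0 - 468807 = 0 - 468807 = -468807$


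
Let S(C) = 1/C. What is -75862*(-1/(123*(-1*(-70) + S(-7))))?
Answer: 531034/60147 ≈ 8.8289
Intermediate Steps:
-75862*(-1/(123*(-1*(-70) + S(-7)))) = -75862*(-1/(123*(-1*(-70) + 1/(-7)))) = -75862*(-1/(123*(70 - ⅐))) = -75862/((489/7)*(-123)) = -75862/(-60147/7) = -75862*(-7/60147) = 531034/60147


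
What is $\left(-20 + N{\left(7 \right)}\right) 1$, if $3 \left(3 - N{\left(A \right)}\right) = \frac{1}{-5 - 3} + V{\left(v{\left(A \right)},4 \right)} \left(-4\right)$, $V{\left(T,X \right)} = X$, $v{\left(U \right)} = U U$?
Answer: $- \frac{93}{8} \approx -11.625$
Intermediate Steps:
$v{\left(U \right)} = U^{2}$
$N{\left(A \right)} = \frac{67}{8}$ ($N{\left(A \right)} = 3 - \frac{\frac{1}{-5 - 3} + 4 \left(-4\right)}{3} = 3 - \frac{\frac{1}{-8} - 16}{3} = 3 - \frac{- \frac{1}{8} - 16}{3} = 3 - - \frac{43}{8} = 3 + \frac{43}{8} = \frac{67}{8}$)
$\left(-20 + N{\left(7 \right)}\right) 1 = \left(-20 + \frac{67}{8}\right) 1 = \left(- \frac{93}{8}\right) 1 = - \frac{93}{8}$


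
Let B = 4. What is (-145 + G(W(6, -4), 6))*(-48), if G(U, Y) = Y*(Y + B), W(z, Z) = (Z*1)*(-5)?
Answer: 4080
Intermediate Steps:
W(z, Z) = -5*Z (W(z, Z) = Z*(-5) = -5*Z)
G(U, Y) = Y*(4 + Y) (G(U, Y) = Y*(Y + 4) = Y*(4 + Y))
(-145 + G(W(6, -4), 6))*(-48) = (-145 + 6*(4 + 6))*(-48) = (-145 + 6*10)*(-48) = (-145 + 60)*(-48) = -85*(-48) = 4080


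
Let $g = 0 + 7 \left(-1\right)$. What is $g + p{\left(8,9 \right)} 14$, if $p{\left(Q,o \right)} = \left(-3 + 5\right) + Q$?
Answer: $133$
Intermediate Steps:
$p{\left(Q,o \right)} = 2 + Q$
$g = -7$ ($g = 0 - 7 = -7$)
$g + p{\left(8,9 \right)} 14 = -7 + \left(2 + 8\right) 14 = -7 + 10 \cdot 14 = -7 + 140 = 133$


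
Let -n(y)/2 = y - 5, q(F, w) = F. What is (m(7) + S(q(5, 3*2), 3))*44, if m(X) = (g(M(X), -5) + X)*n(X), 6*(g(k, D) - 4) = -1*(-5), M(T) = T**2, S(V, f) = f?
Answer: -5852/3 ≈ -1950.7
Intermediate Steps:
g(k, D) = 29/6 (g(k, D) = 4 + (-1*(-5))/6 = 4 + (1/6)*5 = 4 + 5/6 = 29/6)
n(y) = 10 - 2*y (n(y) = -2*(y - 5) = -2*(-5 + y) = 10 - 2*y)
m(X) = (10 - 2*X)*(29/6 + X) (m(X) = (29/6 + X)*(10 - 2*X) = (10 - 2*X)*(29/6 + X))
(m(7) + S(q(5, 3*2), 3))*44 = ((145/3 - 2*7**2 + (1/3)*7) + 3)*44 = ((145/3 - 2*49 + 7/3) + 3)*44 = ((145/3 - 98 + 7/3) + 3)*44 = (-142/3 + 3)*44 = -133/3*44 = -5852/3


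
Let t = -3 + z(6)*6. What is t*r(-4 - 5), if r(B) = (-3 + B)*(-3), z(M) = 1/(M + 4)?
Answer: -432/5 ≈ -86.400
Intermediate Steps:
z(M) = 1/(4 + M)
r(B) = 9 - 3*B
t = -12/5 (t = -3 + 6/(4 + 6) = -3 + 6/10 = -3 + (⅒)*6 = -3 + ⅗ = -12/5 ≈ -2.4000)
t*r(-4 - 5) = -12*(9 - 3*(-4 - 5))/5 = -12*(9 - 3*(-9))/5 = -12*(9 + 27)/5 = -12/5*36 = -432/5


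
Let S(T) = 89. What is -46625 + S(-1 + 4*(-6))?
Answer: -46536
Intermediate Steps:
-46625 + S(-1 + 4*(-6)) = -46625 + 89 = -46536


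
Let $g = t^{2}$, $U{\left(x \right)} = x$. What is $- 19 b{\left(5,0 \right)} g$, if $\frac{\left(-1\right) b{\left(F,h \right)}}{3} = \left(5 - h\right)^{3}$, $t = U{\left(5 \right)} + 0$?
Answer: $178125$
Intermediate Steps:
$t = 5$ ($t = 5 + 0 = 5$)
$b{\left(F,h \right)} = - 3 \left(5 - h\right)^{3}$
$g = 25$ ($g = 5^{2} = 25$)
$- 19 b{\left(5,0 \right)} g = - 19 \cdot 3 \left(-5 + 0\right)^{3} \cdot 25 = - 19 \cdot 3 \left(-5\right)^{3} \cdot 25 = - 19 \cdot 3 \left(-125\right) 25 = \left(-19\right) \left(-375\right) 25 = 7125 \cdot 25 = 178125$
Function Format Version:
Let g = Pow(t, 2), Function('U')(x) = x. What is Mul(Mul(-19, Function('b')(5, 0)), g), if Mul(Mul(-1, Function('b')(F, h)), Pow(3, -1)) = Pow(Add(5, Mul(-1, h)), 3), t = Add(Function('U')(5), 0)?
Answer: 178125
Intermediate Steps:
t = 5 (t = Add(5, 0) = 5)
Function('b')(F, h) = Mul(-3, Pow(Add(5, Mul(-1, h)), 3))
g = 25 (g = Pow(5, 2) = 25)
Mul(Mul(-19, Function('b')(5, 0)), g) = Mul(Mul(-19, Mul(3, Pow(Add(-5, 0), 3))), 25) = Mul(Mul(-19, Mul(3, Pow(-5, 3))), 25) = Mul(Mul(-19, Mul(3, -125)), 25) = Mul(Mul(-19, -375), 25) = Mul(7125, 25) = 178125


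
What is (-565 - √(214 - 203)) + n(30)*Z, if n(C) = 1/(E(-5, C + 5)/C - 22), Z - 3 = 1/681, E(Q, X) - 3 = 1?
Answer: -10519465/18614 - √11 ≈ -568.45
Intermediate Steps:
E(Q, X) = 4 (E(Q, X) = 3 + 1 = 4)
Z = 2044/681 (Z = 3 + 1/681 = 2044/681 ≈ 3.0015)
n(C) = 1/(-22 + 4/C) (n(C) = 1/(4/C - 22) = 1/(-22 + 4/C))
(-565 - √(214 - 203)) + n(30)*Z = (-565 - √(214 - 203)) - 1*30/(-4 + 22*30)*(2044/681) = (-565 - √11) - 1*30/(-4 + 660)*(2044/681) = (-565 - √11) - 1*30/656*(2044/681) = (-565 - √11) - 1*30*1/656*(2044/681) = (-565 - √11) - 15/328*2044/681 = (-565 - √11) - 2555/18614 = -10519465/18614 - √11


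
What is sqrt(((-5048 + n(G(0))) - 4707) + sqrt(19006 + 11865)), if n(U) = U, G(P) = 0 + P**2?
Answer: sqrt(-9755 + sqrt(30871)) ≈ 97.874*I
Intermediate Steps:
G(P) = P**2
sqrt(((-5048 + n(G(0))) - 4707) + sqrt(19006 + 11865)) = sqrt(((-5048 + 0**2) - 4707) + sqrt(19006 + 11865)) = sqrt(((-5048 + 0) - 4707) + sqrt(30871)) = sqrt((-5048 - 4707) + sqrt(30871)) = sqrt(-9755 + sqrt(30871))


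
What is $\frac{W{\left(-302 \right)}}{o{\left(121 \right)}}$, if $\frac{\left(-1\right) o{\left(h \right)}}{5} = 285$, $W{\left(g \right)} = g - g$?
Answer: $0$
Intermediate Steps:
$W{\left(g \right)} = 0$
$o{\left(h \right)} = -1425$ ($o{\left(h \right)} = \left(-5\right) 285 = -1425$)
$\frac{W{\left(-302 \right)}}{o{\left(121 \right)}} = \frac{0}{-1425} = 0 \left(- \frac{1}{1425}\right) = 0$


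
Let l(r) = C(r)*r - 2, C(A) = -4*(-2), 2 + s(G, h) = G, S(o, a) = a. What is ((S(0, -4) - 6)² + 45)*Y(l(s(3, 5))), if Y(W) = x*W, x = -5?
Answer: -4350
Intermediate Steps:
s(G, h) = -2 + G
C(A) = 8
l(r) = -2 + 8*r (l(r) = 8*r - 2 = -2 + 8*r)
Y(W) = -5*W
((S(0, -4) - 6)² + 45)*Y(l(s(3, 5))) = ((-4 - 6)² + 45)*(-5*(-2 + 8*(-2 + 3))) = ((-10)² + 45)*(-5*(-2 + 8*1)) = (100 + 45)*(-5*(-2 + 8)) = 145*(-5*6) = 145*(-30) = -4350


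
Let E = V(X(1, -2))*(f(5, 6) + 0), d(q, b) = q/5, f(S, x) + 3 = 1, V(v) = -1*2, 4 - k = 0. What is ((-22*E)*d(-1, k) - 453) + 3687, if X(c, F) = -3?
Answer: 16258/5 ≈ 3251.6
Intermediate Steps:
k = 4 (k = 4 - 1*0 = 4 + 0 = 4)
V(v) = -2
f(S, x) = -2 (f(S, x) = -3 + 1 = -2)
d(q, b) = q/5 (d(q, b) = q*(⅕) = q/5)
E = 4 (E = -2*(-2 + 0) = -2*(-2) = 4)
((-22*E)*d(-1, k) - 453) + 3687 = ((-22*4)*((⅕)*(-1)) - 453) + 3687 = (-88*(-⅕) - 453) + 3687 = (88/5 - 453) + 3687 = -2177/5 + 3687 = 16258/5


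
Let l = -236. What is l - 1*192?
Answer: -428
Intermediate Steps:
l - 1*192 = -236 - 1*192 = -236 - 192 = -428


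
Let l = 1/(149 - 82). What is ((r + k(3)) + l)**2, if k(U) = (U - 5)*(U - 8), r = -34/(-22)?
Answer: 72590400/543169 ≈ 133.64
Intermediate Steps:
r = 17/11 (r = -34*(-1/22) = 17/11 ≈ 1.5455)
k(U) = (-8 + U)*(-5 + U) (k(U) = (-5 + U)*(-8 + U) = (-8 + U)*(-5 + U))
l = 1/67 ≈ 0.014925
((r + k(3)) + l)**2 = ((17/11 + (40 + 3**2 - 13*3)) + 1/67)**2 = ((17/11 + (40 + 9 - 39)) + 1/67)**2 = ((17/11 + 10) + 1/67)**2 = (127/11 + 1/67)**2 = (8520/737)**2 = 72590400/543169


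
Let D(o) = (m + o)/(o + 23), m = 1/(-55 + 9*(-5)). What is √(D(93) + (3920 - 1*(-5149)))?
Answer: √3051081271/580 ≈ 95.235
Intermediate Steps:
m = -1/100 (m = 1/(-55 - 45) = 1/(-100) = -1/100 ≈ -0.010000)
D(o) = (-1/100 + o)/(23 + o) (D(o) = (-1/100 + o)/(o + 23) = (-1/100 + o)/(23 + o))
√(D(93) + (3920 - 1*(-5149))) = √((-1/100 + 93)/(23 + 93) + (3920 - 1*(-5149))) = √((9299/100)/116 + (3920 + 5149)) = √((1/116)*(9299/100) + 9069) = √(9299/11600 + 9069) = √(105209699/11600) = √3051081271/580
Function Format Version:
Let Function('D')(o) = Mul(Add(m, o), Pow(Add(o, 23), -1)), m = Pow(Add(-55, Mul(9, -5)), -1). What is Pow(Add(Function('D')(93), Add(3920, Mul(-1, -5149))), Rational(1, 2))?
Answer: Mul(Rational(1, 580), Pow(3051081271, Rational(1, 2))) ≈ 95.235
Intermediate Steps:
m = Rational(-1, 100) (m = Pow(Add(-55, -45), -1) = Pow(-100, -1) = Rational(-1, 100) ≈ -0.010000)
Function('D')(o) = Mul(Pow(Add(23, o), -1), Add(Rational(-1, 100), o)) (Function('D')(o) = Mul(Add(Rational(-1, 100), o), Pow(Add(o, 23), -1)) = Mul(Add(Rational(-1, 100), o), Pow(Add(23, o), -1)) = Mul(Pow(Add(23, o), -1), Add(Rational(-1, 100), o)))
Pow(Add(Function('D')(93), Add(3920, Mul(-1, -5149))), Rational(1, 2)) = Pow(Add(Mul(Pow(Add(23, 93), -1), Add(Rational(-1, 100), 93)), Add(3920, Mul(-1, -5149))), Rational(1, 2)) = Pow(Add(Mul(Pow(116, -1), Rational(9299, 100)), Add(3920, 5149)), Rational(1, 2)) = Pow(Add(Mul(Rational(1, 116), Rational(9299, 100)), 9069), Rational(1, 2)) = Pow(Add(Rational(9299, 11600), 9069), Rational(1, 2)) = Pow(Rational(105209699, 11600), Rational(1, 2)) = Mul(Rational(1, 580), Pow(3051081271, Rational(1, 2)))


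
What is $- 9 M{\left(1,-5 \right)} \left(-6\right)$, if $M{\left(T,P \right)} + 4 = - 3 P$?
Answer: $594$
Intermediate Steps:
$M{\left(T,P \right)} = -4 - 3 P$
$- 9 M{\left(1,-5 \right)} \left(-6\right) = - 9 \left(-4 - -15\right) \left(-6\right) = - 9 \left(-4 + 15\right) \left(-6\right) = \left(-9\right) 11 \left(-6\right) = \left(-99\right) \left(-6\right) = 594$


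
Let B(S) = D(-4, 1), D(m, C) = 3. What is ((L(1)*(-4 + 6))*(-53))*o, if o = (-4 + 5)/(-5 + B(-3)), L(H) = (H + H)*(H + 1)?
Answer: 212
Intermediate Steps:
B(S) = 3
L(H) = 2*H*(1 + H) (L(H) = (2*H)*(1 + H) = 2*H*(1 + H))
o = -1/2 (o = (-4 + 5)/(-5 + 3) = 1/(-2) = 1*(-1/2) = -1/2 ≈ -0.50000)
((L(1)*(-4 + 6))*(-53))*o = (((2*1*(1 + 1))*(-4 + 6))*(-53))*(-1/2) = (((2*1*2)*2)*(-53))*(-1/2) = ((4*2)*(-53))*(-1/2) = (8*(-53))*(-1/2) = -424*(-1/2) = 212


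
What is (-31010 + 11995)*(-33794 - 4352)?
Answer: 725346190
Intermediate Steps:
(-31010 + 11995)*(-33794 - 4352) = -19015*(-38146) = 725346190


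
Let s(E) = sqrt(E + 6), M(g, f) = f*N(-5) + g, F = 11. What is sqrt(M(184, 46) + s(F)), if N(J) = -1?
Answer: sqrt(138 + sqrt(17)) ≈ 11.922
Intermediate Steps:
M(g, f) = g - f (M(g, f) = f*(-1) + g = -f + g = g - f)
s(E) = sqrt(6 + E)
sqrt(M(184, 46) + s(F)) = sqrt((184 - 1*46) + sqrt(6 + 11)) = sqrt((184 - 46) + sqrt(17)) = sqrt(138 + sqrt(17))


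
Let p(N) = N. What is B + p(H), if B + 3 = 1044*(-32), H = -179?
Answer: -33590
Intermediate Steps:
B = -33411 (B = -3 + 1044*(-32) = -3 - 33408 = -33411)
B + p(H) = -33411 - 179 = -33590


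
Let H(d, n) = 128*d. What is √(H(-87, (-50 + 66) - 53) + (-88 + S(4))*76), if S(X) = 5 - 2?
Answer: 2*I*√4399 ≈ 132.65*I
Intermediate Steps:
S(X) = 3
√(H(-87, (-50 + 66) - 53) + (-88 + S(4))*76) = √(128*(-87) + (-88 + 3)*76) = √(-11136 - 85*76) = √(-11136 - 6460) = √(-17596) = 2*I*√4399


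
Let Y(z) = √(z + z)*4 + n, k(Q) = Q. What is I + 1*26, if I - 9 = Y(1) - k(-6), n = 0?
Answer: 41 + 4*√2 ≈ 46.657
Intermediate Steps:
Y(z) = 4*√2*√z (Y(z) = √(z + z)*4 + 0 = √(2*z)*4 + 0 = (√2*√z)*4 + 0 = 4*√2*√z + 0 = 4*√2*√z)
I = 15 + 4*√2 (I = 9 + (4*√2*√1 - 1*(-6)) = 9 + (4*√2*1 + 6) = 9 + (4*√2 + 6) = 9 + (6 + 4*√2) = 15 + 4*√2 ≈ 20.657)
I + 1*26 = (15 + 4*√2) + 1*26 = (15 + 4*√2) + 26 = 41 + 4*√2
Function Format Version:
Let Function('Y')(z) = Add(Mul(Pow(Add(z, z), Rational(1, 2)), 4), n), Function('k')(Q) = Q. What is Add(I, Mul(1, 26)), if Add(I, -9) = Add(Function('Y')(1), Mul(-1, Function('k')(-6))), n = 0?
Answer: Add(41, Mul(4, Pow(2, Rational(1, 2)))) ≈ 46.657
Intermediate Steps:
Function('Y')(z) = Mul(4, Pow(2, Rational(1, 2)), Pow(z, Rational(1, 2))) (Function('Y')(z) = Add(Mul(Pow(Add(z, z), Rational(1, 2)), 4), 0) = Add(Mul(Pow(Mul(2, z), Rational(1, 2)), 4), 0) = Add(Mul(Mul(Pow(2, Rational(1, 2)), Pow(z, Rational(1, 2))), 4), 0) = Add(Mul(4, Pow(2, Rational(1, 2)), Pow(z, Rational(1, 2))), 0) = Mul(4, Pow(2, Rational(1, 2)), Pow(z, Rational(1, 2))))
I = Add(15, Mul(4, Pow(2, Rational(1, 2)))) (I = Add(9, Add(Mul(4, Pow(2, Rational(1, 2)), Pow(1, Rational(1, 2))), Mul(-1, -6))) = Add(9, Add(Mul(4, Pow(2, Rational(1, 2)), 1), 6)) = Add(9, Add(Mul(4, Pow(2, Rational(1, 2))), 6)) = Add(9, Add(6, Mul(4, Pow(2, Rational(1, 2))))) = Add(15, Mul(4, Pow(2, Rational(1, 2)))) ≈ 20.657)
Add(I, Mul(1, 26)) = Add(Add(15, Mul(4, Pow(2, Rational(1, 2)))), Mul(1, 26)) = Add(Add(15, Mul(4, Pow(2, Rational(1, 2)))), 26) = Add(41, Mul(4, Pow(2, Rational(1, 2))))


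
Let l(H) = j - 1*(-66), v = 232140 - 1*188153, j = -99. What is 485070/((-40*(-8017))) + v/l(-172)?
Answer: -1408974385/1058244 ≈ -1331.4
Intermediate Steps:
v = 43987 (v = 232140 - 188153 = 43987)
l(H) = -33 (l(H) = -99 - 1*(-66) = -99 + 66 = -33)
485070/((-40*(-8017))) + v/l(-172) = 485070/((-40*(-8017))) + 43987/(-33) = 485070/320680 + 43987*(-1/33) = 485070*(1/320680) - 43987/33 = 48507/32068 - 43987/33 = -1408974385/1058244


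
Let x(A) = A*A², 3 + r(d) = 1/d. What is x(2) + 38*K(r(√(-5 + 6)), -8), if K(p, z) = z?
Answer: -296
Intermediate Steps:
r(d) = -3 + 1/d
x(A) = A³
x(2) + 38*K(r(√(-5 + 6)), -8) = 2³ + 38*(-8) = 8 - 304 = -296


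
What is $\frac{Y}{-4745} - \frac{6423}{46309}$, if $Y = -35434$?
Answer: $\frac{1610435971}{219736205} \approx 7.3289$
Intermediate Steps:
$\frac{Y}{-4745} - \frac{6423}{46309} = - \frac{35434}{-4745} - \frac{6423}{46309} = \left(-35434\right) \left(- \frac{1}{4745}\right) - \frac{6423}{46309} = \frac{35434}{4745} - \frac{6423}{46309} = \frac{1610435971}{219736205}$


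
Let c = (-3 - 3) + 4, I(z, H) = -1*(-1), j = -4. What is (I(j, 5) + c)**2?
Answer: 1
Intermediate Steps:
I(z, H) = 1
c = -2 (c = -6 + 4 = -2)
(I(j, 5) + c)**2 = (1 - 2)**2 = (-1)**2 = 1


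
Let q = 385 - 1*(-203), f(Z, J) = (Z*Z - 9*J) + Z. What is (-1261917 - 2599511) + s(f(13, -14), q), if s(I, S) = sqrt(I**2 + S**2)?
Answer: -3861428 + 28*sqrt(562) ≈ -3.8608e+6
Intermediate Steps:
f(Z, J) = Z + Z**2 - 9*J (f(Z, J) = (Z**2 - 9*J) + Z = Z + Z**2 - 9*J)
q = 588 (q = 385 + 203 = 588)
(-1261917 - 2599511) + s(f(13, -14), q) = (-1261917 - 2599511) + sqrt((13 + 13**2 - 9*(-14))**2 + 588**2) = -3861428 + sqrt((13 + 169 + 126)**2 + 345744) = -3861428 + sqrt(308**2 + 345744) = -3861428 + sqrt(94864 + 345744) = -3861428 + sqrt(440608) = -3861428 + 28*sqrt(562)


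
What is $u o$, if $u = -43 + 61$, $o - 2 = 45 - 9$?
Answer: $684$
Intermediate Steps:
$o = 38$ ($o = 2 + \left(45 - 9\right) = 2 + 36 = 38$)
$u = 18$
$u o = 18 \cdot 38 = 684$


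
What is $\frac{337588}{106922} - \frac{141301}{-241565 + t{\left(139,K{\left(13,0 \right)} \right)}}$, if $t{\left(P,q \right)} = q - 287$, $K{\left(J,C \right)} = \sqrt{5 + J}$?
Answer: $\frac{5850068450425428}{1563530827847723} + \frac{423903 \sqrt{2}}{58492389886} \approx 3.7416$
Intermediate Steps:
$t{\left(P,q \right)} = -287 + q$
$\frac{337588}{106922} - \frac{141301}{-241565 + t{\left(139,K{\left(13,0 \right)} \right)}} = \frac{337588}{106922} - \frac{141301}{-241565 - \left(287 - \sqrt{5 + 13}\right)} = 337588 \cdot \frac{1}{106922} - \frac{141301}{-241565 - \left(287 - \sqrt{18}\right)} = \frac{168794}{53461} - \frac{141301}{-241565 - \left(287 - 3 \sqrt{2}\right)} = \frac{168794}{53461} - \frac{141301}{-241852 + 3 \sqrt{2}}$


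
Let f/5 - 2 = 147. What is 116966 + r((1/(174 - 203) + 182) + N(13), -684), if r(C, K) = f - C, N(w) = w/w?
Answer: 3408313/29 ≈ 1.1753e+5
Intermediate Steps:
N(w) = 1
f = 745 (f = 10 + 5*147 = 10 + 735 = 745)
r(C, K) = 745 - C
116966 + r((1/(174 - 203) + 182) + N(13), -684) = 116966 + (745 - ((1/(174 - 203) + 182) + 1)) = 116966 + (745 - ((1/(-29) + 182) + 1)) = 116966 + (745 - ((-1/29 + 182) + 1)) = 116966 + (745 - (5277/29 + 1)) = 116966 + (745 - 1*5306/29) = 116966 + (745 - 5306/29) = 116966 + 16299/29 = 3408313/29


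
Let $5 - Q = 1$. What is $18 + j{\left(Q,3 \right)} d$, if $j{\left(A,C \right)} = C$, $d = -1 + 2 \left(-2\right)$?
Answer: $3$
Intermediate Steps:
$Q = 4$ ($Q = 5 - 1 = 4$)
$d = -5$ ($d = -1 - 4 = -5$)
$18 + j{\left(Q,3 \right)} d = 18 + 3 \left(-5\right) = 18 - 15 = 3$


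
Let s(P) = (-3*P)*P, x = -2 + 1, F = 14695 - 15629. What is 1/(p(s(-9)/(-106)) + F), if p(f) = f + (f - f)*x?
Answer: -106/98761 ≈ -0.0010733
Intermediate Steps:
F = -934
x = -1
s(P) = -3*P²
p(f) = f (p(f) = f + (f - f)*(-1) = f + 0*(-1) = f + 0 = f)
1/(p(s(-9)/(-106)) + F) = 1/(-3*(-9)²/(-106) - 934) = 1/(-3*81*(-1/106) - 934) = 1/(-243*(-1/106) - 934) = 1/(243/106 - 934) = 1/(-98761/106) = -106/98761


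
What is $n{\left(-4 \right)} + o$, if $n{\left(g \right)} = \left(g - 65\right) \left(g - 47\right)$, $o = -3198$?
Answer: $321$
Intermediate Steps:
$n{\left(g \right)} = \left(-65 + g\right) \left(-47 + g\right)$
$n{\left(-4 \right)} + o = \left(3055 + \left(-4\right)^{2} - -448\right) - 3198 = \left(3055 + 16 + 448\right) - 3198 = 3519 - 3198 = 321$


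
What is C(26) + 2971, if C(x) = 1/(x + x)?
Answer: 154493/52 ≈ 2971.0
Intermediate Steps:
C(x) = 1/(2*x)
C(26) + 2971 = (½)/26 + 2971 = (½)*(1/26) + 2971 = 1/52 + 2971 = 154493/52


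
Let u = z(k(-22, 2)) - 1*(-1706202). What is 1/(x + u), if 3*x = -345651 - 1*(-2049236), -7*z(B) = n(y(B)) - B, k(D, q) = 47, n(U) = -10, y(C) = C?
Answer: 21/47755508 ≈ 4.3974e-7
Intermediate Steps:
z(B) = 10/7 + B/7 (z(B) = -(-10 - B)/7 = 10/7 + B/7)
u = 11943471/7 (u = (10/7 + (1/7)*47) - 1*(-1706202) = (10/7 + 47/7) + 1706202 = 57/7 + 1706202 = 11943471/7 ≈ 1.7062e+6)
x = 1703585/3 (x = (-345651 - 1*(-2049236))/3 = (-345651 + 2049236)/3 = (1/3)*1703585 = 1703585/3 ≈ 5.6786e+5)
1/(x + u) = 1/(1703585/3 + 11943471/7) = 1/(47755508/21) = 21/47755508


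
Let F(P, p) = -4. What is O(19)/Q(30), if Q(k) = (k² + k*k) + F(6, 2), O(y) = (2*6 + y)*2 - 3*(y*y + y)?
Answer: -539/898 ≈ -0.60022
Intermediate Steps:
O(y) = 24 - y - 3*y² (O(y) = (12 + y)*2 - 3*(y² + y) = (24 + 2*y) - 3*(y + y²) = (24 + 2*y) + (-3*y - 3*y²) = 24 - y - 3*y²)
Q(k) = -4 + 2*k² (Q(k) = (k² + k*k) - 4 = (k² + k²) - 4 = 2*k² - 4 = -4 + 2*k²)
O(19)/Q(30) = (24 - 1*19 - 3*19²)/(-4 + 2*30²) = (24 - 19 - 3*361)/(-4 + 2*900) = (24 - 19 - 1083)/(-4 + 1800) = -1078/1796 = -1078*1/1796 = -539/898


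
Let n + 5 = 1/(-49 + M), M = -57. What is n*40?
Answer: -10620/53 ≈ -200.38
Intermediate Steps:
n = -531/106 (n = -5 + 1/(-49 - 57) = -5 + 1/(-106) = -5 - 1/106 = -531/106 ≈ -5.0094)
n*40 = -531/106*40 = -10620/53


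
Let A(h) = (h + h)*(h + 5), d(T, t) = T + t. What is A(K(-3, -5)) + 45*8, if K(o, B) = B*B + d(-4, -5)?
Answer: 1032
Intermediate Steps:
K(o, B) = -9 + B² (K(o, B) = B*B + (-4 - 5) = B² - 9 = -9 + B²)
A(h) = 2*h*(5 + h) (A(h) = (2*h)*(5 + h) = 2*h*(5 + h))
A(K(-3, -5)) + 45*8 = 2*(-9 + (-5)²)*(5 + (-9 + (-5)²)) + 45*8 = 2*(-9 + 25)*(5 + (-9 + 25)) + 360 = 2*16*(5 + 16) + 360 = 2*16*21 + 360 = 672 + 360 = 1032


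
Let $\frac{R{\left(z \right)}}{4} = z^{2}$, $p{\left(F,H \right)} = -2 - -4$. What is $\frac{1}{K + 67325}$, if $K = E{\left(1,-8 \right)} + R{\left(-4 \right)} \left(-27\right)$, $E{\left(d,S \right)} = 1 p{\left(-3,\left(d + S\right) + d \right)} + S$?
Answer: $\frac{1}{65591} \approx 1.5246 \cdot 10^{-5}$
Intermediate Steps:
$p{\left(F,H \right)} = 2$ ($p{\left(F,H \right)} = -2 + 4 = 2$)
$E{\left(d,S \right)} = 2 + S$ ($E{\left(d,S \right)} = 1 \cdot 2 + S = 2 + S$)
$R{\left(z \right)} = 4 z^{2}$
$K = -1734$ ($K = \left(2 - 8\right) + 4 \left(-4\right)^{2} \left(-27\right) = -6 + 4 \cdot 16 \left(-27\right) = -6 + 64 \left(-27\right) = -6 - 1728 = -1734$)
$\frac{1}{K + 67325} = \frac{1}{-1734 + 67325} = \frac{1}{65591}$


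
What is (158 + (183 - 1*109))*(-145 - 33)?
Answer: -41296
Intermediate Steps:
(158 + (183 - 1*109))*(-145 - 33) = (158 + (183 - 109))*(-178) = (158 + 74)*(-178) = 232*(-178) = -41296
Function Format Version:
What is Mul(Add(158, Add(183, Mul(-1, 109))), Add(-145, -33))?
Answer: -41296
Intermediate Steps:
Mul(Add(158, Add(183, Mul(-1, 109))), Add(-145, -33)) = Mul(Add(158, Add(183, -109)), -178) = Mul(Add(158, 74), -178) = Mul(232, -178) = -41296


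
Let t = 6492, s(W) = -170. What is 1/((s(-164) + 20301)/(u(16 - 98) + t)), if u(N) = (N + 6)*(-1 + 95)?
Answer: -652/20131 ≈ -0.032388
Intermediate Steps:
u(N) = 564 + 94*N (u(N) = (6 + N)*94 = 564 + 94*N)
1/((s(-164) + 20301)/(u(16 - 98) + t)) = 1/((-170 + 20301)/((564 + 94*(16 - 98)) + 6492)) = 1/(20131/((564 + 94*(-82)) + 6492)) = 1/(20131/((564 - 7708) + 6492)) = 1/(20131/(-7144 + 6492)) = 1/(20131/(-652)) = 1/(20131*(-1/652)) = 1/(-20131/652) = -652/20131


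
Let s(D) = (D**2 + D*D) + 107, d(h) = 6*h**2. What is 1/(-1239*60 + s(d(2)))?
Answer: -1/73081 ≈ -1.3683e-5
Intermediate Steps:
s(D) = 107 + 2*D**2 (s(D) = (D**2 + D**2) + 107 = 2*D**2 + 107 = 107 + 2*D**2)
1/(-1239*60 + s(d(2))) = 1/(-1239*60 + (107 + 2*(6*2**2)**2)) = 1/(-74340 + (107 + 2*(6*4)**2)) = 1/(-74340 + (107 + 2*24**2)) = 1/(-74340 + (107 + 2*576)) = 1/(-74340 + (107 + 1152)) = 1/(-74340 + 1259) = 1/(-73081) = -1/73081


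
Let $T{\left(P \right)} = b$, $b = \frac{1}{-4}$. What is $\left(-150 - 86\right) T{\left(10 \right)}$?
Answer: $59$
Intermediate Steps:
$b = - \frac{1}{4} \approx -0.25$
$T{\left(P \right)} = - \frac{1}{4}$
$\left(-150 - 86\right) T{\left(10 \right)} = \left(-150 - 86\right) \left(- \frac{1}{4}\right) = \left(-236\right) \left(- \frac{1}{4}\right) = 59$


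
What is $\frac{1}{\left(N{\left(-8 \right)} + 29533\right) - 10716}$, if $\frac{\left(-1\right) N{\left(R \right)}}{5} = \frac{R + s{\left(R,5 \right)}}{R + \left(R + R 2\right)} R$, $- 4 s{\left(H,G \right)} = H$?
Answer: $\frac{2}{37649} \approx 5.3122 \cdot 10^{-5}$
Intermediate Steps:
$s{\left(H,G \right)} = - \frac{H}{4}$
$N{\left(R \right)} = - \frac{15 R}{16}$ ($N{\left(R \right)} = - 5 \frac{R - \frac{R}{4}}{R + \left(R + R 2\right)} R = - 5 \frac{\frac{3}{4} R}{R + \left(R + 2 R\right)} R = - 5 \frac{\frac{3}{4} R}{R + 3 R} R = - 5 \frac{\frac{3}{4} R}{4 R} R = - 5 \frac{3 R}{4} \frac{1}{4 R} R = - 5 \frac{3 R}{16} = - \frac{15 R}{16}$)
$\frac{1}{\left(N{\left(-8 \right)} + 29533\right) - 10716} = \frac{1}{\left(\left(- \frac{15}{16}\right) \left(-8\right) + 29533\right) - 10716} = \frac{1}{\left(\frac{15}{2} + 29533\right) - 10716} = \frac{1}{\frac{59081}{2} - 10716} = \frac{1}{\frac{37649}{2}} = \frac{2}{37649}$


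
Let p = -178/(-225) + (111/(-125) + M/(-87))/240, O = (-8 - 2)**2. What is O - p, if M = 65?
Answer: 129476491/1305000 ≈ 99.216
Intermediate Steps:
O = 100 (O = (-10)**2 = 100)
p = 1023509/1305000 (p = -178/(-225) + (111/(-125) + 65/(-87))/240 = -178*(-1/225) + (111*(-1/125) + 65*(-1/87))*(1/240) = 178/225 + (-111/125 - 65/87)*(1/240) = 178/225 - 17782/10875*1/240 = 178/225 - 8891/1305000 = 1023509/1305000 ≈ 0.78430)
O - p = 100 - 1*1023509/1305000 = 100 - 1023509/1305000 = 129476491/1305000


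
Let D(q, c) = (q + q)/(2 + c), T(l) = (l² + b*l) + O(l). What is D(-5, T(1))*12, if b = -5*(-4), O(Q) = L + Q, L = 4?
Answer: -30/7 ≈ -4.2857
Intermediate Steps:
O(Q) = 4 + Q
b = 20
T(l) = 4 + l² + 21*l (T(l) = (l² + 20*l) + (4 + l) = 4 + l² + 21*l)
D(q, c) = 2*q/(2 + c) (D(q, c) = (2*q)/(2 + c) = 2*q/(2 + c))
D(-5, T(1))*12 = (2*(-5)/(2 + (4 + 1² + 21*1)))*12 = (2*(-5)/(2 + (4 + 1 + 21)))*12 = (2*(-5)/(2 + 26))*12 = (2*(-5)/28)*12 = (2*(-5)*(1/28))*12 = -5/14*12 = -30/7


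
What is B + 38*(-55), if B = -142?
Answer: -2232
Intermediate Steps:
B + 38*(-55) = -142 + 38*(-55) = -142 - 2090 = -2232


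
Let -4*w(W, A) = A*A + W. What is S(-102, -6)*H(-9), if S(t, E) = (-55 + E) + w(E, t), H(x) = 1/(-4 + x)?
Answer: 5321/26 ≈ 204.65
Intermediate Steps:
w(W, A) = -W/4 - A**2/4 (w(W, A) = -(A*A + W)/4 = -(A**2 + W)/4 = -(W + A**2)/4 = -W/4 - A**2/4)
S(t, E) = -55 - t**2/4 + 3*E/4 (S(t, E) = (-55 + E) + (-E/4 - t**2/4) = -55 - t**2/4 + 3*E/4)
S(-102, -6)*H(-9) = (-55 - 1/4*(-102)**2 + (3/4)*(-6))/(-4 - 9) = (-55 - 1/4*10404 - 9/2)/(-13) = (-55 - 2601 - 9/2)*(-1/13) = -5321/2*(-1/13) = 5321/26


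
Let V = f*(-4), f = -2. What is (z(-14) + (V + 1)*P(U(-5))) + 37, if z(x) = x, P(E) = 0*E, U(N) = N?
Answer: 23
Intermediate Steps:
V = 8 (V = -2*(-4) = 8)
P(E) = 0
(z(-14) + (V + 1)*P(U(-5))) + 37 = (-14 + (8 + 1)*0) + 37 = (-14 + 9*0) + 37 = (-14 + 0) + 37 = -14 + 37 = 23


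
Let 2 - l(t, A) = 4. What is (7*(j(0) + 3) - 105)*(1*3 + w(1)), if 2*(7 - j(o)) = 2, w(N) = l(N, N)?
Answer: -42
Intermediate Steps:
l(t, A) = -2 (l(t, A) = 2 - 1*4 = 2 - 4 = -2)
w(N) = -2
j(o) = 6 (j(o) = 7 - ½*2 = 7 - 1 = 6)
(7*(j(0) + 3) - 105)*(1*3 + w(1)) = (7*(6 + 3) - 105)*(1*3 - 2) = (7*9 - 105)*(3 - 2) = (63 - 105)*1 = -42*1 = -42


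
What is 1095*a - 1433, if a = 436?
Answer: 475987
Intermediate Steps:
1095*a - 1433 = 1095*436 - 1433 = 477420 - 1433 = 475987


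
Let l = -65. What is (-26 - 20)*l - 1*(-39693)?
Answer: 42683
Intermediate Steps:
(-26 - 20)*l - 1*(-39693) = (-26 - 20)*(-65) - 1*(-39693) = -46*(-65) + 39693 = 2990 + 39693 = 42683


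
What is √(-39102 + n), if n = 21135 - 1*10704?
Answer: I*√28671 ≈ 169.33*I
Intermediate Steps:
n = 10431 (n = 21135 - 10704 = 10431)
√(-39102 + n) = √(-39102 + 10431) = √(-28671) = I*√28671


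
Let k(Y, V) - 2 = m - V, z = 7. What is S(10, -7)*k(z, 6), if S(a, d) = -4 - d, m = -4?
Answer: -24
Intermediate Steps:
k(Y, V) = -2 - V (k(Y, V) = 2 + (-4 - V) = -2 - V)
S(10, -7)*k(z, 6) = (-4 - 1*(-7))*(-2 - 1*6) = (-4 + 7)*(-2 - 6) = 3*(-8) = -24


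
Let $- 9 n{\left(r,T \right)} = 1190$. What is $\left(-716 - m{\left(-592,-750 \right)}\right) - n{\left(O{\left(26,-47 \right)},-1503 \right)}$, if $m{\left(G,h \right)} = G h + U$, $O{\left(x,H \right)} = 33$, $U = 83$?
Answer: $- \frac{4002001}{9} \approx -4.4467 \cdot 10^{5}$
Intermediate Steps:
$n{\left(r,T \right)} = - \frac{1190}{9}$ ($n{\left(r,T \right)} = \left(- \frac{1}{9}\right) 1190 = - \frac{1190}{9}$)
$m{\left(G,h \right)} = 83 + G h$ ($m{\left(G,h \right)} = G h + 83 = 83 + G h$)
$\left(-716 - m{\left(-592,-750 \right)}\right) - n{\left(O{\left(26,-47 \right)},-1503 \right)} = \left(-716 - \left(83 - -444000\right)\right) - - \frac{1190}{9} = \left(-716 - \left(83 + 444000\right)\right) + \frac{1190}{9} = \left(-716 - 444083\right) + \frac{1190}{9} = -444799 + \frac{1190}{9} = - \frac{4002001}{9}$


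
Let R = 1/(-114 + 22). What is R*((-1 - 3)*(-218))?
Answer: -218/23 ≈ -9.4783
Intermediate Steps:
R = -1/92 (R = 1/(-92) = -1/92 ≈ -0.010870)
R*((-1 - 3)*(-218)) = -(-1 - 3)*(-218)/92 = -(-1)*(-218)/23 = -1/92*872 = -218/23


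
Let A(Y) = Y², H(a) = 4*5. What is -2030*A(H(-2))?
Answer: -812000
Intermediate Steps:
H(a) = 20
-2030*A(H(-2)) = -2030*20² = -2030*400 = -812000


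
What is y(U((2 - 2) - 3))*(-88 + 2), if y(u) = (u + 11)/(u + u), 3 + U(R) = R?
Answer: 215/6 ≈ 35.833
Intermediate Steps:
U(R) = -3 + R
y(u) = (11 + u)/(2*u) (y(u) = (11 + u)/((2*u)) = (11 + u)*(1/(2*u)) = (11 + u)/(2*u))
y(U((2 - 2) - 3))*(-88 + 2) = ((11 + (-3 + ((2 - 2) - 3)))/(2*(-3 + ((2 - 2) - 3))))*(-88 + 2) = ((11 + (-3 + (0 - 3)))/(2*(-3 + (0 - 3))))*(-86) = ((11 + (-3 - 3))/(2*(-3 - 3)))*(-86) = ((½)*(11 - 6)/(-6))*(-86) = ((½)*(-⅙)*5)*(-86) = -5/12*(-86) = 215/6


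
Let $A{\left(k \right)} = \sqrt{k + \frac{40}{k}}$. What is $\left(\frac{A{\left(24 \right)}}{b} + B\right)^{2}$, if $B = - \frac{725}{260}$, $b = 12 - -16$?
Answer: $\frac{55423}{7098} - \frac{145 \sqrt{231}}{2184} \approx 6.7992$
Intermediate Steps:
$b = 28$ ($b = 12 + 16 = 28$)
$B = - \frac{145}{52}$ ($B = \left(-725\right) \frac{1}{260} = - \frac{145}{52} \approx -2.7885$)
$\left(\frac{A{\left(24 \right)}}{b} + B\right)^{2} = \left(\frac{\sqrt{24 + \frac{40}{24}}}{28} - \frac{145}{52}\right)^{2} = \left(\sqrt{24 + 40 \cdot \frac{1}{24}} \cdot \frac{1}{28} - \frac{145}{52}\right)^{2} = \left(\sqrt{24 + \frac{5}{3}} \cdot \frac{1}{28} - \frac{145}{52}\right)^{2} = \left(\sqrt{\frac{77}{3}} \cdot \frac{1}{28} - \frac{145}{52}\right)^{2} = \left(\frac{\sqrt{231}}{3} \cdot \frac{1}{28} - \frac{145}{52}\right)^{2} = \left(\frac{\sqrt{231}}{84} - \frac{145}{52}\right)^{2} = \left(- \frac{145}{52} + \frac{\sqrt{231}}{84}\right)^{2}$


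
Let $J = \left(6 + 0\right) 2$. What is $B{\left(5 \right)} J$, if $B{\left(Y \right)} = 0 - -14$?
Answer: $168$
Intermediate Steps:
$B{\left(Y \right)} = 14$ ($B{\left(Y \right)} = 0 + 14 = 14$)
$J = 12$ ($J = 6 \cdot 2 = 12$)
$B{\left(5 \right)} J = 14 \cdot 12 = 168$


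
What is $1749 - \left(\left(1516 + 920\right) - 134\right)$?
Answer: $-553$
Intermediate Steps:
$1749 - \left(\left(1516 + 920\right) - 134\right) = 1749 - \left(2436 - 134\right) = 1749 - 2302 = -553$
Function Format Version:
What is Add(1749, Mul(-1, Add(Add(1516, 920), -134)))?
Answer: -553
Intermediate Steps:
Add(1749, Mul(-1, Add(Add(1516, 920), -134))) = Add(1749, Mul(-1, Add(2436, -134))) = Add(1749, Mul(-1, 2302)) = Add(1749, -2302) = -553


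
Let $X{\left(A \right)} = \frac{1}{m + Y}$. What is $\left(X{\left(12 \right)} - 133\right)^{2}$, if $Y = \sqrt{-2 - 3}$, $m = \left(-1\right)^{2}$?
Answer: $\frac{35112 \sqrt{5} + 71021 i}{2 \left(\sqrt{5} + 2 i\right)} \approx 17645.0 + 99.008 i$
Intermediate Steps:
$m = 1$
$Y = i \sqrt{5}$ ($Y = \sqrt{-2 - 3} = \sqrt{-5} = i \sqrt{5} \approx 2.2361 i$)
$X{\left(A \right)} = \frac{1}{1 + i \sqrt{5}}$
$\left(X{\left(12 \right)} - 133\right)^{2} = \left(\left(\frac{1}{6} - \frac{i \sqrt{5}}{6}\right) - 133\right)^{2} = \left(- \frac{797}{6} - \frac{i \sqrt{5}}{6}\right)^{2}$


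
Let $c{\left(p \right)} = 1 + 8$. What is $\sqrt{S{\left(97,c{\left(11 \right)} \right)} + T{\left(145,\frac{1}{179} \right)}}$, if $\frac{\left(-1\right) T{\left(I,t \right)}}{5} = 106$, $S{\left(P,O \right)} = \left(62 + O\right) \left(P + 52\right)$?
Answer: $\sqrt{10049} \approx 100.24$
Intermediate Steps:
$c{\left(p \right)} = 9$
$S{\left(P,O \right)} = \left(52 + P\right) \left(62 + O\right)$ ($S{\left(P,O \right)} = \left(62 + O\right) \left(52 + P\right) = \left(52 + P\right) \left(62 + O\right)$)
$T{\left(I,t \right)} = -530$ ($T{\left(I,t \right)} = \left(-5\right) 106 = -530$)
$\sqrt{S{\left(97,c{\left(11 \right)} \right)} + T{\left(145,\frac{1}{179} \right)}} = \sqrt{\left(3224 + 52 \cdot 9 + 62 \cdot 97 + 9 \cdot 97\right) - 530} = \sqrt{\left(3224 + 468 + 6014 + 873\right) - 530} = \sqrt{10579 - 530} = \sqrt{10049}$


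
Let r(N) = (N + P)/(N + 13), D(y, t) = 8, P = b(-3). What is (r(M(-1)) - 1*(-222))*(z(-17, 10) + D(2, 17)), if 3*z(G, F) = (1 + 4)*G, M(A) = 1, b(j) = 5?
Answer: -31659/7 ≈ -4522.7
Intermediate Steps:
P = 5
r(N) = (5 + N)/(13 + N) (r(N) = (N + 5)/(N + 13) = (5 + N)/(13 + N))
z(G, F) = 5*G/3 (z(G, F) = ((1 + 4)*G)/3 = (5*G)/3 = 5*G/3)
(r(M(-1)) - 1*(-222))*(z(-17, 10) + D(2, 17)) = ((5 + 1)/(13 + 1) - 1*(-222))*((5/3)*(-17) + 8) = (6/14 + 222)*(-85/3 + 8) = ((1/14)*6 + 222)*(-61/3) = (3/7 + 222)*(-61/3) = (1557/7)*(-61/3) = -31659/7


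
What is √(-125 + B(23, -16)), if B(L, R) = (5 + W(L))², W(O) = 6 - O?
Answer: √19 ≈ 4.3589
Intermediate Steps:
B(L, R) = (11 - L)² (B(L, R) = (5 + (6 - L))² = (11 - L)²)
√(-125 + B(23, -16)) = √(-125 + (-11 + 23)²) = √(-125 + 12²) = √(-125 + 144) = √19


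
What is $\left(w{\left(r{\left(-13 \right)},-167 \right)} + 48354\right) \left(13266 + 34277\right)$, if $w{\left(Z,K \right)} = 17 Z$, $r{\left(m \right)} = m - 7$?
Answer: $2282729602$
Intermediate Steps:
$r{\left(m \right)} = -7 + m$ ($r{\left(m \right)} = m - 7 = -7 + m$)
$\left(w{\left(r{\left(-13 \right)},-167 \right)} + 48354\right) \left(13266 + 34277\right) = \left(17 \left(-7 - 13\right) + 48354\right) \left(13266 + 34277\right) = \left(17 \left(-20\right) + 48354\right) 47543 = \left(-340 + 48354\right) 47543 = 48014 \cdot 47543 = 2282729602$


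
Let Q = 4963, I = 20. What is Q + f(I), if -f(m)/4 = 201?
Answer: 4159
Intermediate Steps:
f(m) = -804 (f(m) = -4*201 = -804)
Q + f(I) = 4963 - 804 = 4159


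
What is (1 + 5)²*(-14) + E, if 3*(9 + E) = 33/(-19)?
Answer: -9758/19 ≈ -513.58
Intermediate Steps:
E = -182/19 (E = -9 + (33/(-19))/3 = -9 + (33*(-1/19))/3 = -9 + (⅓)*(-33/19) = -9 - 11/19 = -182/19 ≈ -9.5789)
(1 + 5)²*(-14) + E = (1 + 5)²*(-14) - 182/19 = 6²*(-14) - 182/19 = 36*(-14) - 182/19 = -504 - 182/19 = -9758/19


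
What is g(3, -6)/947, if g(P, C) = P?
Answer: 3/947 ≈ 0.0031679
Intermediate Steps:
g(3, -6)/947 = 3/947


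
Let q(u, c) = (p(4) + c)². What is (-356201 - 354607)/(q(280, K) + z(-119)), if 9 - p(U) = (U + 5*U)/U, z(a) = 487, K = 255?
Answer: -710808/67051 ≈ -10.601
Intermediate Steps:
p(U) = 3 (p(U) = 9 - (U + 5*U)/U = 9 - 6*U/U = 9 - 1*6 = 9 - 6 = 3)
q(u, c) = (3 + c)²
(-356201 - 354607)/(q(280, K) + z(-119)) = (-356201 - 354607)/((3 + 255)² + 487) = -710808/(258² + 487) = -710808/(66564 + 487) = -710808/67051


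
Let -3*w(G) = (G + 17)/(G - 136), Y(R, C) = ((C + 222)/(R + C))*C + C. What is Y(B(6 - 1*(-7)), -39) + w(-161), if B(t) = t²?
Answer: -93121/990 ≈ -94.062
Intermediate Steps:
Y(R, C) = C + C*(222 + C)/(C + R) (Y(R, C) = ((222 + C)/(C + R))*C + C = C*(222 + C)/(C + R) + C = C + C*(222 + C)/(C + R))
w(G) = -(17 + G)/(3*(-136 + G)) (w(G) = -(G + 17)/(3*(G - 136)) = -(17 + G)/(3*(-136 + G)))
Y(B(6 - 1*(-7)), -39) + w(-161) = -39*(222 + (6 - 1*(-7))² + 2*(-39))/(-39 + (6 - 1*(-7))²) + (-17 - 1*(-161))/(3*(-136 - 161)) = -39*(222 + (6 + 7)² - 78)/(-39 + (6 + 7)²) + (⅓)*(-17 + 161)/(-297) = -39*(222 + 13² - 78)/(-39 + 13²) + (⅓)*(-1/297)*144 = -39*(222 + 169 - 78)/(-39 + 169) - 16/99 = -39*313/130 - 16/99 = -39*1/130*313 - 16/99 = -939/10 - 16/99 = -93121/990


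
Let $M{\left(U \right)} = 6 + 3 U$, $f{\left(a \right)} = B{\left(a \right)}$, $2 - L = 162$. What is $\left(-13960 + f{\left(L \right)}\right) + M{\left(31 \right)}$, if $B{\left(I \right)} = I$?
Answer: $-14021$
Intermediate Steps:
$L = -160$ ($L = 2 - 162 = -160$)
$f{\left(a \right)} = a$
$\left(-13960 + f{\left(L \right)}\right) + M{\left(31 \right)} = \left(-13960 - 160\right) + \left(6 + 3 \cdot 31\right) = -14120 + \left(6 + 93\right) = -14120 + 99 = -14021$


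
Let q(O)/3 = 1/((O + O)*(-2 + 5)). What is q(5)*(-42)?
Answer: -21/5 ≈ -4.2000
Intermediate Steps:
q(O) = 1/(2*O) (q(O) = 3/(((O + O)*(-2 + 5))) = 3/(((2*O)*3)) = 3/((6*O)) = 3*(1/(6*O)) = 1/(2*O))
q(5)*(-42) = ((1/2)/5)*(-42) = ((1/2)*(1/5))*(-42) = (1/10)*(-42) = -21/5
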